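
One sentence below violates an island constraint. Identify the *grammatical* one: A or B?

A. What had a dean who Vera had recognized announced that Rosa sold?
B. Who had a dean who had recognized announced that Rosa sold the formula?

A

In B, the wh-phrase is extracted from inside a complex-NP island (relative clause) (introduced by "who"), which blocks movement.
In A, the extraction path crosses only that-complement boundaries, which are transparent.
So A is grammatical.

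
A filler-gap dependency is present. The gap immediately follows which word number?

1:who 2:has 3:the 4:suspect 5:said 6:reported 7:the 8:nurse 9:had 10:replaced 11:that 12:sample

The displaced element is "who" (word 1).
It is linked across 1 clause boundary (Ø).
It functions as the subject of "reported", so the gap sits immediately after word 5 ("said").
Base order: The suspect has said that who reported the nurse had replaced that sample.

5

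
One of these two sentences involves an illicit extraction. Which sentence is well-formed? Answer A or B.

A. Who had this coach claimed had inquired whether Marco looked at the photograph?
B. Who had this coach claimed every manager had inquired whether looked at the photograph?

A

In B, the wh-phrase is extracted from inside a wh-island (introduced by "whether"), which blocks movement.
In A, the extraction path crosses only that-complement boundaries, which are transparent.
So A is grammatical.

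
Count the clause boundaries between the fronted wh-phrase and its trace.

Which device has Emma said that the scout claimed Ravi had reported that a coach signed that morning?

"which device" is extracted from the object of "signed".
Boundaries crossed, outermost first: [that], [Ø], [that] — 3 in total.

3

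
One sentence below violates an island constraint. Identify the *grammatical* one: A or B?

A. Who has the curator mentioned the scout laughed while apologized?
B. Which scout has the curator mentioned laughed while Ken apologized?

B

In A, the wh-phrase is extracted from inside an adjunct island (introduced by "while"), which blocks movement.
In B, the extraction path crosses only that-complement boundaries, which are transparent.
So B is grammatical.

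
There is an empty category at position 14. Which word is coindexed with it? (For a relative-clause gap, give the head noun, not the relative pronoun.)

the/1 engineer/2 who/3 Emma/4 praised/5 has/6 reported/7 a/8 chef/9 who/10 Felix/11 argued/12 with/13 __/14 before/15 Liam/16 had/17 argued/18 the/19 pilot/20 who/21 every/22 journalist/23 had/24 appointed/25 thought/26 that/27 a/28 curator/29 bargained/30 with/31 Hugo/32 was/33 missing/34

The gap at 14 is the prepositional object of "argued", inside a relative clause.
The relative pronoun is "who" (word 10); it is bound by the head noun immediately before it.
Its filler is the head noun "chef", at word 9.

9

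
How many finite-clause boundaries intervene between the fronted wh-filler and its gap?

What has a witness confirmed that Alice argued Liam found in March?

2

"what" is extracted from the object of "found".
Boundaries crossed, outermost first: [that], [Ø] — 2 in total.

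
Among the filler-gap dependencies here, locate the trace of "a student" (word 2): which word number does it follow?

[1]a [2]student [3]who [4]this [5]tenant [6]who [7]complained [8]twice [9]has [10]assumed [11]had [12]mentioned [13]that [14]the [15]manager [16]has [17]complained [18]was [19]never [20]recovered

The displaced element is "a student" (word 2).
It is linked across 1 clause boundary (Ø).
It functions as the subject of "mentioned", so the gap sits immediately after word 10 ("assumed").
Base order: This tenant who complained twice has assumed that a student had mentioned that the manager has complained.

10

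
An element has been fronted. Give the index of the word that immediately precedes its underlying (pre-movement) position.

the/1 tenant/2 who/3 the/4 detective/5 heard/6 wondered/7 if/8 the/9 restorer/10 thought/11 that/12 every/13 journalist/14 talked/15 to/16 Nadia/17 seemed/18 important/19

The displaced element is "the tenant" (word 2).
It is linked across 1 clause boundary (Ø).
It functions as the subject of "wondered", so the gap sits immediately after word 6 ("heard").
Base order: The detective heard the tenant wondered if the restorer thought that every journalist talked to Nadia.

6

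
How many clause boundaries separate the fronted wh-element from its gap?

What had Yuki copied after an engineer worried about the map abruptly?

"what" originates inside the matrix clause — no clause boundary is crossed.

0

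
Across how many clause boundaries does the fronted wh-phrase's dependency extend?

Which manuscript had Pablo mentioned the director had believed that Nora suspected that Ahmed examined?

3

"which manuscript" is extracted from the object of "examined".
Boundaries crossed, outermost first: [Ø], [that], [that] — 3 in total.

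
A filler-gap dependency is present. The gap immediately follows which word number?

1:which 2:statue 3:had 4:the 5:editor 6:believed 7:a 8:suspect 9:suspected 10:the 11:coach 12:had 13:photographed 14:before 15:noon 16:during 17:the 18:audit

The displaced element is "which statue" (word 2).
It is linked across 2 clause boundaries (Ø → Ø).
It functions as the direct object of "photographed", so the gap sits immediately after word 13 ("photographed").
Base order: The editor had believed a suspect suspected the coach had photographed which statue before noon during the audit.

13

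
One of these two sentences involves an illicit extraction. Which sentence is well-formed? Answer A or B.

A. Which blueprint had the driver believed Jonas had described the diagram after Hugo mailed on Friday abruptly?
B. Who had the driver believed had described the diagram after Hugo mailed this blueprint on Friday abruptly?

In A, the wh-phrase is extracted from inside an adjunct island (introduced by "after"), which blocks movement.
In B, the extraction path crosses only that-complement boundaries, which are transparent.
So B is grammatical.

B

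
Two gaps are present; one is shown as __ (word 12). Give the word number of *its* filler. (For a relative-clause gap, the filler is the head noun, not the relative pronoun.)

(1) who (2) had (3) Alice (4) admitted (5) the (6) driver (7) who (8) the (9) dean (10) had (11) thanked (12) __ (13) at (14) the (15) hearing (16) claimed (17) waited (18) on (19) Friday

The marked gap is inside the relative clause, the direct object of "thanked".
Its filler is the head noun "driver" (via "who"), at word 6.
(The other dependency links word 1 to a gap after word 16.)

6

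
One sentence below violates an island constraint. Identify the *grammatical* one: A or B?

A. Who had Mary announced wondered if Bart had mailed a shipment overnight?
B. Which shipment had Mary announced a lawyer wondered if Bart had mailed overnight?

A

In B, the wh-phrase is extracted from inside a wh-island (introduced by "if"), which blocks movement.
In A, the extraction path crosses only that-complement boundaries, which are transparent.
So A is grammatical.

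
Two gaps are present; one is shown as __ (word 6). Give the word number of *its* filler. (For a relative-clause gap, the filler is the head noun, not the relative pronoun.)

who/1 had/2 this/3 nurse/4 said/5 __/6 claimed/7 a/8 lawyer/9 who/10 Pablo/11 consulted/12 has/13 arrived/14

1

The marked gap is the subject of "claimed".
Its filler is the fronted wh-phrase "who", at word 1.
(The other dependency links word 9 to a gap after word 12.)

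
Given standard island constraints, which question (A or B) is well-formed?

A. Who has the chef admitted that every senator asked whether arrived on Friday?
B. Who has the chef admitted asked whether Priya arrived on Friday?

B

In A, the wh-phrase is extracted from inside a wh-island (introduced by "whether"), which blocks movement.
In B, the extraction path crosses only that-complement boundaries, which are transparent.
So B is grammatical.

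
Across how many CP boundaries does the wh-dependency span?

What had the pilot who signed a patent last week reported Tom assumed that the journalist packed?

"what" is extracted from the object of "packed".
Boundaries crossed, outermost first: [Ø], [that] — 2 in total.

2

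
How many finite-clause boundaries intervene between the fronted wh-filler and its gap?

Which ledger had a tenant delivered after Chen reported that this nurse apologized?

0

"which ledger" originates inside the matrix clause — no clause boundary is crossed.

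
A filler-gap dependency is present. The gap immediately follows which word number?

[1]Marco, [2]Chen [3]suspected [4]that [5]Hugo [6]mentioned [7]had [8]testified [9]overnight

6

The displaced element is "Marco" (word 1).
It is linked across 2 clause boundaries (that → Ø).
It functions as the subject of "testified", so the gap sits immediately after word 6 ("mentioned").
Base order: Chen suspected that Hugo mentioned that Marco had testified overnight.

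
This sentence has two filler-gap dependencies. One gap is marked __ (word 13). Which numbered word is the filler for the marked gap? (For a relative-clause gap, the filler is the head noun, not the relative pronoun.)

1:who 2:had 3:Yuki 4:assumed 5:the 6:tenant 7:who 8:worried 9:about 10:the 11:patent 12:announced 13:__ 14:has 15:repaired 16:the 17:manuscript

1

The marked gap is the subject of "repaired".
Its filler is the fronted wh-phrase "who", at word 1.
(The other dependency links word 6 to a gap after word 7.)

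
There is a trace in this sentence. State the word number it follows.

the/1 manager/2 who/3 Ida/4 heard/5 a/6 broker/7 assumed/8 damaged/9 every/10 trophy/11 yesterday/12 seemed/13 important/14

8

The displaced element is "the manager" (word 2).
It is linked across 2 clause boundaries (Ø → Ø).
It functions as the subject of "damaged", so the gap sits immediately after word 8 ("assumed").
Base order: Ida heard a broker assumed that the manager damaged every trophy yesterday.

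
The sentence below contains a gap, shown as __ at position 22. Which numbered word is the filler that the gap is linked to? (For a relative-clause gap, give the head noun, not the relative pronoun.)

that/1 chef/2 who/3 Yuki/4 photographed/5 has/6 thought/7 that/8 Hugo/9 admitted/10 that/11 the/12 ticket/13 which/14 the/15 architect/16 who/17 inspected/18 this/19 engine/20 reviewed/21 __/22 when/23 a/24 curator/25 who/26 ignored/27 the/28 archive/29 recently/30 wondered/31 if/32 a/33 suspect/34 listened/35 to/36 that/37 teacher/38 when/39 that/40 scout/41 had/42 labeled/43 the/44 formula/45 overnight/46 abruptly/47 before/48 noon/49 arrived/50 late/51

13

The gap at 22 is the object of "reviewed", inside a relative clause.
The relative pronoun is "which" (word 14); it is bound by the head noun immediately before it.
Its filler is the head noun "ticket", at word 13.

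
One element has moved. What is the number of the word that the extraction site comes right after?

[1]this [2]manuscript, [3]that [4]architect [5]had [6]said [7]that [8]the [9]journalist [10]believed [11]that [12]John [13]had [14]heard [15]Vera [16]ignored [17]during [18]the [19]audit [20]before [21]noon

16

The displaced element is "this manuscript" (word 2).
It is linked across 3 clause boundaries (that → that → Ø).
It functions as the direct object of "ignored", so the gap sits immediately after word 16 ("ignored").
Base order: That architect had said that the journalist believed that John had heard Vera ignored this manuscript during the audit before noon.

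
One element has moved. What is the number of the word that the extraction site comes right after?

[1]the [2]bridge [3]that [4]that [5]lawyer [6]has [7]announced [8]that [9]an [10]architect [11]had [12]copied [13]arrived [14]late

The displaced element is "the bridge" (word 2).
It is linked across 1 clause boundary (that).
It functions as the direct object of "copied", so the gap sits immediately after word 12 ("copied").
Base order: That lawyer has announced that an architect had copied the bridge.

12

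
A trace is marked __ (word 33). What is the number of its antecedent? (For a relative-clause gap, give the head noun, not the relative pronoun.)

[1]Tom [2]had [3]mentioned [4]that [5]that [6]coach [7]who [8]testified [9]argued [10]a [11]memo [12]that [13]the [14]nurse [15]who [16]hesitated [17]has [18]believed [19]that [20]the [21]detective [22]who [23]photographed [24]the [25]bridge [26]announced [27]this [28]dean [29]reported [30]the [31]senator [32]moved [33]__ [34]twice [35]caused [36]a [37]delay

The gap at 33 is the object of "moved", inside a relative clause.
The relative pronoun is "that" (word 12); it is bound by the head noun immediately before it.
Its filler is the head noun "memo", at word 11.

11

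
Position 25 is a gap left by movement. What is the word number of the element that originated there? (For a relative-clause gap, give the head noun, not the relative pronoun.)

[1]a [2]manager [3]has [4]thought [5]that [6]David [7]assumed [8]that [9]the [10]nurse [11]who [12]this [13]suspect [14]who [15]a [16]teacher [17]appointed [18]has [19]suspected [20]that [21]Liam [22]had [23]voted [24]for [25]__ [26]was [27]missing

10

The gap at 25 is the prepositional object of "voted", inside a relative clause.
The relative pronoun is "who" (word 11); it is bound by the head noun immediately before it.
Its filler is the head noun "nurse", at word 10.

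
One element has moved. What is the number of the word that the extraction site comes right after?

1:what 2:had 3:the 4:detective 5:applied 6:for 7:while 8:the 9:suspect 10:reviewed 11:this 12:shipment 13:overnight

The displaced element is "what" (word 1).
It functions as the object of the preposition "for" of "applied", so the gap sits immediately after word 6 ("for").
Base order: The detective had applied for what while the suspect reviewed this shipment overnight.

6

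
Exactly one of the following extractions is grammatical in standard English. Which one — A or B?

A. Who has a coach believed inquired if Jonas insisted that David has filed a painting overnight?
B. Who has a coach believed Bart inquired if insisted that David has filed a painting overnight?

A

In B, the wh-phrase is extracted from inside a wh-island (introduced by "if"), which blocks movement.
In A, the extraction path crosses only that-complement boundaries, which are transparent.
So A is grammatical.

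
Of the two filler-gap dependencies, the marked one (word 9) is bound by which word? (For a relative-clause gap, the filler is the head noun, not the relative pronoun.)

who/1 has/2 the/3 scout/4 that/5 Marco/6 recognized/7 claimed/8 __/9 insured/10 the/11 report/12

1

The marked gap is the subject of "insured".
Its filler is the fronted wh-phrase "who", at word 1.
(The other dependency links word 4 to a gap after word 7.)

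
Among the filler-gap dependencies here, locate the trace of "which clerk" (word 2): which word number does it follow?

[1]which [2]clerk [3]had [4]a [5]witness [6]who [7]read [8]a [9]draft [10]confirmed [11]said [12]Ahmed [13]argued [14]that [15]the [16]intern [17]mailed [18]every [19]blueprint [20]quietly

10

The displaced element is "which clerk" (word 2).
It is linked across 1 clause boundary (Ø).
It functions as the subject of "said", so the gap sits immediately after word 10 ("confirmed").
Base order: A witness who read a draft had confirmed that which clerk said Ahmed argued that the intern mailed every blueprint quietly.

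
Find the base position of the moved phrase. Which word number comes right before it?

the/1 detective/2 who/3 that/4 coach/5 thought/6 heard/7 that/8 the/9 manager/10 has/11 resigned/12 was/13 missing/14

The displaced element is "the detective" (word 2).
It is linked across 1 clause boundary (Ø).
It functions as the subject of "heard", so the gap sits immediately after word 6 ("thought").
Base order: That coach thought that the detective heard that the manager has resigned.

6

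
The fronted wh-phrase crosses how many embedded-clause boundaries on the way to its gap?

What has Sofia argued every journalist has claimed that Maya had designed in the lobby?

"what" is extracted from the object of "designed".
Boundaries crossed, outermost first: [Ø], [that] — 2 in total.

2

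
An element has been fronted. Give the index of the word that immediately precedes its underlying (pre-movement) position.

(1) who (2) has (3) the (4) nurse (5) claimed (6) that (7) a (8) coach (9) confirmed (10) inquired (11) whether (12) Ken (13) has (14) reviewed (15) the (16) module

9

The displaced element is "who" (word 1).
It is linked across 2 clause boundaries (that → Ø).
It functions as the subject of "inquired", so the gap sits immediately after word 9 ("confirmed").
Base order: The nurse has claimed that a coach confirmed that who inquired whether Ken has reviewed the module.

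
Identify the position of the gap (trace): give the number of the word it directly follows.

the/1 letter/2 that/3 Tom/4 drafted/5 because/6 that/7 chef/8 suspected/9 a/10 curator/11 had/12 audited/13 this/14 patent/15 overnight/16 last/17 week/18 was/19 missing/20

5

The displaced element is "the letter" (word 2).
It functions as the direct object of "drafted", so the gap sits immediately after word 5 ("drafted").
Base order: Tom drafted the letter because that chef suspected a curator had audited this patent overnight last week.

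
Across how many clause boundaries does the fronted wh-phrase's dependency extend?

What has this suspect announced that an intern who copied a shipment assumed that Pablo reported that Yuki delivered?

"what" is extracted from the object of "delivered".
Boundaries crossed, outermost first: [that], [that], [that] — 3 in total.

3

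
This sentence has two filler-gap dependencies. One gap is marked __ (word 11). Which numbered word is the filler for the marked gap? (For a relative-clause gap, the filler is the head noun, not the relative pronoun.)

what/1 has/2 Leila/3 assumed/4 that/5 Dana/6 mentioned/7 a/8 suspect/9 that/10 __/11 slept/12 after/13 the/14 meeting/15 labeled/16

The marked gap is inside the relative clause, the subject of "slept".
Its filler is the head noun "suspect" (via "that"), at word 9.
(The other dependency links word 1 to a gap after word 16.)

9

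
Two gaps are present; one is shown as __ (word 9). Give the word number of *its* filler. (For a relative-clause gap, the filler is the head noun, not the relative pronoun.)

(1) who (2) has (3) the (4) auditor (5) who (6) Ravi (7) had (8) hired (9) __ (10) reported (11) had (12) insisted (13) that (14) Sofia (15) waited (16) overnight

4

The marked gap is inside the relative clause, the direct object of "hired".
Its filler is the head noun "auditor" (via "who"), at word 4.
(The other dependency links word 1 to a gap after word 10.)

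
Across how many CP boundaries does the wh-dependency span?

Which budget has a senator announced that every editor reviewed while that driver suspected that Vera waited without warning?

"which budget" is extracted from the object of "reviewed".
Boundaries crossed, outermost first: [that] — 1 in total.

1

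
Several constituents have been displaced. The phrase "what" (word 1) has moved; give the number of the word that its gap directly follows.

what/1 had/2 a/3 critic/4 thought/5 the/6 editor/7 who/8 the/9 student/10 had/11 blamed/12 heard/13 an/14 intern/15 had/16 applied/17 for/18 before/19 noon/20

18

The displaced element is "what" (word 1).
It is linked across 2 clause boundaries (Ø → Ø).
It functions as the object of the preposition "for" of "applied", so the gap sits immediately after word 18 ("for").
Base order: A critic had thought the editor who the student had blamed heard an intern had applied for what before noon.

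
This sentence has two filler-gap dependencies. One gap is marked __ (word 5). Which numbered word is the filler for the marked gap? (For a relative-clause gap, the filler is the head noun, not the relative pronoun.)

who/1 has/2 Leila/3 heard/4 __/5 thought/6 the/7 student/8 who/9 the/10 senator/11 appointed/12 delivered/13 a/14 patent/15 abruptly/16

The marked gap is the subject of "thought".
Its filler is the fronted wh-phrase "who", at word 1.
(The other dependency links word 8 to a gap after word 12.)

1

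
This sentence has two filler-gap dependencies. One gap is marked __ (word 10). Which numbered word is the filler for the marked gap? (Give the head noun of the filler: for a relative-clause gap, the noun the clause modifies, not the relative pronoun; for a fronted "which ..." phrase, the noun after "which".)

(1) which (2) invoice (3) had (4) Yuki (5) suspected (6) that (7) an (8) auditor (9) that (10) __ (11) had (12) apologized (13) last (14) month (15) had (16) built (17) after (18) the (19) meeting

The marked gap is inside the relative clause, the subject of "apologized".
Its filler is the head noun "auditor" (via "that"), at word 8.
(The other dependency links word 2 to a gap after word 16.)

8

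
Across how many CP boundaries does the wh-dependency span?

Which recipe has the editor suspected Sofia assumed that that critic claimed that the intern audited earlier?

3

"which recipe" is extracted from the object of "audited".
Boundaries crossed, outermost first: [Ø], [that], [that] — 3 in total.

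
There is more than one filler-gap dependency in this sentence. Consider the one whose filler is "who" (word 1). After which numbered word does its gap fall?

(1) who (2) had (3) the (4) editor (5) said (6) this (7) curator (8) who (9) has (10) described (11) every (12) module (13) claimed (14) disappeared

13

The displaced element is "who" (word 1).
It is linked across 2 clause boundaries (Ø → Ø).
It functions as the subject of "disappeared", so the gap sits immediately after word 13 ("claimed").
Base order: The editor had said this curator who has described every module claimed that who disappeared.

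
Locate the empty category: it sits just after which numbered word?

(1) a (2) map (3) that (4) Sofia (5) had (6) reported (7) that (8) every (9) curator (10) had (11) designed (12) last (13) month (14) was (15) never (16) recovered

11

The displaced element is "a map" (word 2).
It is linked across 1 clause boundary (that).
It functions as the direct object of "designed", so the gap sits immediately after word 11 ("designed").
Base order: Sofia had reported that every curator had designed a map last month.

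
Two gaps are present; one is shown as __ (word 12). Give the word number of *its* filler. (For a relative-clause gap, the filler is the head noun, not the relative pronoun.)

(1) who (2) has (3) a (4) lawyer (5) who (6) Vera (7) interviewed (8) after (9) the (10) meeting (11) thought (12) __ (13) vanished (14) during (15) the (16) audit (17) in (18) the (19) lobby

1

The marked gap is the subject of "vanished".
Its filler is the fronted wh-phrase "who", at word 1.
(The other dependency links word 4 to a gap after word 7.)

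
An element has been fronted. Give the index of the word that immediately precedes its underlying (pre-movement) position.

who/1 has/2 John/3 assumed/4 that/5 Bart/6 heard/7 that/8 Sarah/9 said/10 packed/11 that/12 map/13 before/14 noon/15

10

The displaced element is "who" (word 1).
It is linked across 3 clause boundaries (that → that → Ø).
It functions as the subject of "packed", so the gap sits immediately after word 10 ("said").
Base order: John has assumed that Bart heard that Sarah said who packed that map before noon.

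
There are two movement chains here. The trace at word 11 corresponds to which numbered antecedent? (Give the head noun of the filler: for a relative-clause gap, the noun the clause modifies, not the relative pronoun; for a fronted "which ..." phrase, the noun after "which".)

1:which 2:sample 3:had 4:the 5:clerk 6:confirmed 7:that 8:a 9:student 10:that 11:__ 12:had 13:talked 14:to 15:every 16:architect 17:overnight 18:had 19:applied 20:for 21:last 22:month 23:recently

9

The marked gap is inside the relative clause, the subject of "talked".
Its filler is the head noun "student" (via "that"), at word 9.
(The other dependency links word 2 to a gap after word 20.)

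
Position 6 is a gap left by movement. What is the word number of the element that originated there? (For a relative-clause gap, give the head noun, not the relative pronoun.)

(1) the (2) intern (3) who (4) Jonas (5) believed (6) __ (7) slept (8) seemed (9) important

The gap at 6 is the subject of "slept", inside a relative clause.
The relative pronoun is "who" (word 3); it is bound by the head noun immediately before it.
Its filler is the head noun "intern", at word 2.

2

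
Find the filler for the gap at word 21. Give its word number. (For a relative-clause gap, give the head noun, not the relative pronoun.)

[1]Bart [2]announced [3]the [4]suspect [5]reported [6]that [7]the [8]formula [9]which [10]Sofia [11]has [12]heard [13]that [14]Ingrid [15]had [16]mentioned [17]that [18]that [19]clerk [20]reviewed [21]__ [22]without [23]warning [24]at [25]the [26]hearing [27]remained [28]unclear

The gap at 21 is the object of "reviewed", inside a relative clause.
The relative pronoun is "which" (word 9); it is bound by the head noun immediately before it.
Its filler is the head noun "formula", at word 8.

8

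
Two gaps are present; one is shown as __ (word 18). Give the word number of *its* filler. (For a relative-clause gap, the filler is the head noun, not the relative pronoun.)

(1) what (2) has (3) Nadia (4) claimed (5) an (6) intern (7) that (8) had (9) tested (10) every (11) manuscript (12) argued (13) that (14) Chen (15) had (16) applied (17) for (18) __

The marked gap is the object of the preposition "for" of "applied".
Its filler is the fronted wh-phrase "what", at word 1.
(The other dependency links word 6 to a gap after word 7.)

1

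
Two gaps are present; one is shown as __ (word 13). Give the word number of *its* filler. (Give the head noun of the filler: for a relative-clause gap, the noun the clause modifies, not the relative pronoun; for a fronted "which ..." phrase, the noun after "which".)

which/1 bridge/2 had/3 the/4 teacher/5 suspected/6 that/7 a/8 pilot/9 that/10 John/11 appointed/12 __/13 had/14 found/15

9

The marked gap is inside the relative clause, the direct object of "appointed".
Its filler is the head noun "pilot" (via "that"), at word 9.
(The other dependency links word 2 to a gap after word 15.)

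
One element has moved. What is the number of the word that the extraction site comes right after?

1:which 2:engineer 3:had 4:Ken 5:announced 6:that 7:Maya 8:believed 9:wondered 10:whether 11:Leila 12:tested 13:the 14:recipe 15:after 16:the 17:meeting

The displaced element is "which engineer" (word 2).
It is linked across 2 clause boundaries (that → Ø).
It functions as the subject of "wondered", so the gap sits immediately after word 8 ("believed").
Base order: Ken had announced that Maya believed that which engineer wondered whether Leila tested the recipe after the meeting.

8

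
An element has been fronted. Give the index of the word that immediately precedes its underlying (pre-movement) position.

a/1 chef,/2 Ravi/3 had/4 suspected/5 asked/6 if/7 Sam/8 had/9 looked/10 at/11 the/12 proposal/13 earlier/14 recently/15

5

The displaced element is "a chef" (word 2).
It is linked across 1 clause boundary (Ø).
It functions as the subject of "asked", so the gap sits immediately after word 5 ("suspected").
Base order: Ravi had suspected that a chef asked if Sam had looked at the proposal earlier recently.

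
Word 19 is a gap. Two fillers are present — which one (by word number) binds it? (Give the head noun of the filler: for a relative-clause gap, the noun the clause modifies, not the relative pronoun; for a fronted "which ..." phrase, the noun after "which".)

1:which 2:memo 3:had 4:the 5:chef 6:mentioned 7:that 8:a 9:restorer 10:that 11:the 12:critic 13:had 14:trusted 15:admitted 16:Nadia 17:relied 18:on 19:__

The marked gap is the object of the preposition "on" of "relied".
Its filler is the fronted wh-phrase "which memo", at word 2.
(The other dependency links word 9 to a gap after word 14.)

2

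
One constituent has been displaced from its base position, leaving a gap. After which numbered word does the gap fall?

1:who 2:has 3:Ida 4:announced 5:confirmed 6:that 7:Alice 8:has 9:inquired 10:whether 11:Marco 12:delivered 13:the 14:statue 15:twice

The displaced element is "who" (word 1).
It is linked across 1 clause boundary (Ø).
It functions as the subject of "confirmed", so the gap sits immediately after word 4 ("announced").
Base order: Ida has announced that who confirmed that Alice has inquired whether Marco delivered the statue twice.

4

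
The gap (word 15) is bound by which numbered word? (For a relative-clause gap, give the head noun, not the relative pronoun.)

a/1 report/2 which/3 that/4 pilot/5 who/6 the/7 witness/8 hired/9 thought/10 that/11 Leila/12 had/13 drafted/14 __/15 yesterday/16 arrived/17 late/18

The gap at 15 is the object of "drafted", inside a relative clause.
The relative pronoun is "which" (word 3); it is bound by the head noun immediately before it.
Its filler is the head noun "report", at word 2.

2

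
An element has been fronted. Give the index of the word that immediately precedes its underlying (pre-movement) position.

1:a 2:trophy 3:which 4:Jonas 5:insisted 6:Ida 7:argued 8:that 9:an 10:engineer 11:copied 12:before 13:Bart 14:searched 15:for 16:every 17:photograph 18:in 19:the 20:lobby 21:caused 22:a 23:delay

The displaced element is "a trophy" (word 2).
It is linked across 2 clause boundaries (Ø → that).
It functions as the direct object of "copied", so the gap sits immediately after word 11 ("copied").
Base order: Jonas insisted Ida argued that an engineer copied a trophy before Bart searched for every photograph in the lobby.

11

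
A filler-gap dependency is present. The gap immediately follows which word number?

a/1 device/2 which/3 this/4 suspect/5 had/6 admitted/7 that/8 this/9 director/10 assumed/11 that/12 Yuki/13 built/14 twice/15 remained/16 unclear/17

14

The displaced element is "a device" (word 2).
It is linked across 2 clause boundaries (that → that).
It functions as the direct object of "built", so the gap sits immediately after word 14 ("built").
Base order: This suspect had admitted that this director assumed that Yuki built a device twice.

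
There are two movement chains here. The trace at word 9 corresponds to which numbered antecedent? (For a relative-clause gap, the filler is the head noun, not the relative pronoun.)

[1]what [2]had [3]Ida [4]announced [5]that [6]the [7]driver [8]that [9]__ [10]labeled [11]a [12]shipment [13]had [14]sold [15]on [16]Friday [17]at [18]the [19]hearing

The marked gap is inside the relative clause, the subject of "labeled".
Its filler is the head noun "driver" (via "that"), at word 7.
(The other dependency links word 1 to a gap after word 14.)

7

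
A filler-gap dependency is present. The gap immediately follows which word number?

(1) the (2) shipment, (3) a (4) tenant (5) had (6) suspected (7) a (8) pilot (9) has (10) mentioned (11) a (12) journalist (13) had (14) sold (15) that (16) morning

The displaced element is "the shipment" (word 2).
It is linked across 2 clause boundaries (Ø → Ø).
It functions as the direct object of "sold", so the gap sits immediately after word 14 ("sold").
Base order: A tenant had suspected a pilot has mentioned a journalist had sold the shipment that morning.

14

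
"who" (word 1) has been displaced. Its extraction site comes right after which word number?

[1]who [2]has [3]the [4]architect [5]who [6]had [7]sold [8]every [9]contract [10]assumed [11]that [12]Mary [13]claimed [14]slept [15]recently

The displaced element is "who" (word 1).
It is linked across 2 clause boundaries (that → Ø).
It functions as the subject of "slept", so the gap sits immediately after word 13 ("claimed").
Base order: The architect who had sold every contract has assumed that Mary claimed that who slept recently.

13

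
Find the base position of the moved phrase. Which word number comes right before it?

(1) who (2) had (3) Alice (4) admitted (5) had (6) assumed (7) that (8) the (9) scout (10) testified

4

The displaced element is "who" (word 1).
It is linked across 1 clause boundary (Ø).
It functions as the subject of "assumed", so the gap sits immediately after word 4 ("admitted").
Base order: Alice had admitted that who had assumed that the scout testified.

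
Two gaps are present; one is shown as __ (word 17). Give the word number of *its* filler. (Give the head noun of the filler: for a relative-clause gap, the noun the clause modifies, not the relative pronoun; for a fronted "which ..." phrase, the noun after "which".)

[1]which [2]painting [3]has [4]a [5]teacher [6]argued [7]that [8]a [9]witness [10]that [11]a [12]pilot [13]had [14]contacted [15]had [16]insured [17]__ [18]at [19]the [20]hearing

The marked gap is the direct object of "insured".
Its filler is the fronted wh-phrase "which painting", at word 2.
(The other dependency links word 9 to a gap after word 14.)

2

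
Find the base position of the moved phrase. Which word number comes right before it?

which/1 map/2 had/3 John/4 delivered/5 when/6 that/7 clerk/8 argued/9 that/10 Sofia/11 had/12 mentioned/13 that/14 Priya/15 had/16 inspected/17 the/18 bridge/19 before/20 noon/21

The displaced element is "which map" (word 2).
It functions as the direct object of "delivered", so the gap sits immediately after word 5 ("delivered").
Base order: John had delivered which map when that clerk argued that Sofia had mentioned that Priya had inspected the bridge before noon.

5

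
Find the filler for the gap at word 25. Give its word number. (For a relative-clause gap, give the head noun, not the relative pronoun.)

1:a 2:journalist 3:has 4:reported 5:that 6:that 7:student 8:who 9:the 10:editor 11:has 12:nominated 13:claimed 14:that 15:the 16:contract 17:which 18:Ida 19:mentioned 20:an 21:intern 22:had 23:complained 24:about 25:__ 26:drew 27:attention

16

The gap at 25 is the prepositional object of "complained", inside a relative clause.
The relative pronoun is "which" (word 17); it is bound by the head noun immediately before it.
Its filler is the head noun "contract", at word 16.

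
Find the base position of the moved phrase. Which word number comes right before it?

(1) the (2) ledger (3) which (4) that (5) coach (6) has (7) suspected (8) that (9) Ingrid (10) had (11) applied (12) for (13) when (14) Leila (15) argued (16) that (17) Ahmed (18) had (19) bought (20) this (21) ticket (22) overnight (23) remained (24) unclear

The displaced element is "the ledger" (word 2).
It is linked across 1 clause boundary (that).
It functions as the object of the preposition "for" of "applied", so the gap sits immediately after word 12 ("for").
Base order: That coach has suspected that Ingrid had applied for the ledger when Leila argued that Ahmed had bought this ticket overnight.

12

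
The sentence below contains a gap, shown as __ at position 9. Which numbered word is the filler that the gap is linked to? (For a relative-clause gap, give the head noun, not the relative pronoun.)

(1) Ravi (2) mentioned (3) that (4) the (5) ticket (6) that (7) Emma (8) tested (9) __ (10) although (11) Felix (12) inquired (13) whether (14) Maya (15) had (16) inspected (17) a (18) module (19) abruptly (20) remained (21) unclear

The gap at 9 is the object of "tested", inside a relative clause.
The relative pronoun is "that" (word 6); it is bound by the head noun immediately before it.
Its filler is the head noun "ticket", at word 5.

5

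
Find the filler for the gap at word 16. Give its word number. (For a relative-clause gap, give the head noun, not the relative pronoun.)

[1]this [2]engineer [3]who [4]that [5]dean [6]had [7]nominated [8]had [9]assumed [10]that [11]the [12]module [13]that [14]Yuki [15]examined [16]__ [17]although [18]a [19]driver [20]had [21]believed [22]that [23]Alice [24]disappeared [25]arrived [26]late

The gap at 16 is the object of "examined", inside a relative clause.
The relative pronoun is "that" (word 13); it is bound by the head noun immediately before it.
Its filler is the head noun "module", at word 12.

12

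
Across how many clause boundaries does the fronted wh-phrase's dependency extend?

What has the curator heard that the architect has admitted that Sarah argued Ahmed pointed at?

"what" is extracted from the PP object of "pointed".
Boundaries crossed, outermost first: [that], [that], [Ø] — 3 in total.

3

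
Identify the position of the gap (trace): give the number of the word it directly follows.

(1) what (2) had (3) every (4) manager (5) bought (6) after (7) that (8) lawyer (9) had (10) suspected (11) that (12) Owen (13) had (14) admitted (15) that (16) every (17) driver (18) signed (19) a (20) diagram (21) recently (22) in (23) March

5

The displaced element is "what" (word 1).
It functions as the direct object of "bought", so the gap sits immediately after word 5 ("bought").
Base order: Every manager had bought what after that lawyer had suspected that Owen had admitted that every driver signed a diagram recently in March.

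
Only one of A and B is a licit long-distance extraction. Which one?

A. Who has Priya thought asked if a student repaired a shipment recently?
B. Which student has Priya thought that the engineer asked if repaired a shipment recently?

In B, the wh-phrase is extracted from inside a wh-island (introduced by "if"), which blocks movement.
In A, the extraction path crosses only that-complement boundaries, which are transparent.
So A is grammatical.

A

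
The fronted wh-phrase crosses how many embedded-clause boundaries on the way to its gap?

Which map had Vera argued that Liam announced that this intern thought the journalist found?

3

"which map" is extracted from the object of "found".
Boundaries crossed, outermost first: [that], [that], [Ø] — 3 in total.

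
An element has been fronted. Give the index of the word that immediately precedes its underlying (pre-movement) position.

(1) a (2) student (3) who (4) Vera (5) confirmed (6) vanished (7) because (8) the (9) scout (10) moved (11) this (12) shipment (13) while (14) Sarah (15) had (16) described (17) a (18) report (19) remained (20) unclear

5

The displaced element is "a student" (word 2).
It is linked across 1 clause boundary (Ø).
It functions as the subject of "vanished", so the gap sits immediately after word 5 ("confirmed").
Base order: Vera confirmed that a student vanished because the scout moved this shipment while Sarah had described a report.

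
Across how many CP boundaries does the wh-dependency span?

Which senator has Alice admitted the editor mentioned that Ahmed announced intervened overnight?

3

"which senator" is extracted from the subject of "intervened".
Boundaries crossed, outermost first: [Ø], [that], [Ø] — 3 in total.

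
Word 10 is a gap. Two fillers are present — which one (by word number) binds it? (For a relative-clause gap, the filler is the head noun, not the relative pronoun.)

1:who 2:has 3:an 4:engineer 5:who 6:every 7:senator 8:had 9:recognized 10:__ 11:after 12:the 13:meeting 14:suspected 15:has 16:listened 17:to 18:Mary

The marked gap is inside the relative clause, the direct object of "recognized".
Its filler is the head noun "engineer" (via "who"), at word 4.
(The other dependency links word 1 to a gap after word 14.)

4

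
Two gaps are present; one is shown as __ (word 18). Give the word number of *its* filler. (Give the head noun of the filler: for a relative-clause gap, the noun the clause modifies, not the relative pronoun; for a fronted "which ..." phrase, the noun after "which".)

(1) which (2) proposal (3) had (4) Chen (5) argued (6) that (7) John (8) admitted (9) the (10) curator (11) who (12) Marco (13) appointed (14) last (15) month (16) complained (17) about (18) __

The marked gap is the object of the preposition "about" of "complained".
Its filler is the fronted wh-phrase "which proposal", at word 2.
(The other dependency links word 10 to a gap after word 13.)

2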